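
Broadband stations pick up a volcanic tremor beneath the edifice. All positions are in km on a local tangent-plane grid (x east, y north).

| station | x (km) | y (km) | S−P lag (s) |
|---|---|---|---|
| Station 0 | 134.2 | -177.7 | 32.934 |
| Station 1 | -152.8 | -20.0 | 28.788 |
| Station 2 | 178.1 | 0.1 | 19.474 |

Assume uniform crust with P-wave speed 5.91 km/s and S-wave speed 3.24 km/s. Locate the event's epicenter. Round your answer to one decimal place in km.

44.5 km east, 40.8 km north

Distance from S−P lag: d = Δt · v_P v_S / (v_P − v_S) = Δt · (5.91·3.24)/(5.91−3.24) ≈ 7.1717·Δt.
So d_Station 0 = 236.19, d_Station 1 = 206.46, d_Station 2 = 139.66 km.
Circle about each station: (x − 134.2)² + (y + 177.7)² = 236.19²; (x + 152.8)² + (y + 20.0)² = 206.46²; (x − 178.1)² + (y − 0.1)² = 139.66².
Subtracting the Station 0 equation from the Station 1 and Station 2 equations removes the quadratic terms:
-574.0 x + 315.4 y = -12679.11
87.8 x + 355.6 y = 18413.49
Solving the 2×2 system: x ≈ 44.5, y ≈ 40.8 km.
Check against Station 0 (with the unrounded x, y): √((x − 134.2)²+(y + 177.7)²) = 236.19 ≈ 236.19 km. ✓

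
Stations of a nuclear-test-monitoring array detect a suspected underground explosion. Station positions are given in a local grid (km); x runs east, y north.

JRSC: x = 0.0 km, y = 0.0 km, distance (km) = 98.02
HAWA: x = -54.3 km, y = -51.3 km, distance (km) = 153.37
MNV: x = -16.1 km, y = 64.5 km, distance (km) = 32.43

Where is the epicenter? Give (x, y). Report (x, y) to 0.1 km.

Circle about each station: x² + y² = 98.02²; (x + 54.3)² + (y + 51.3)² = 153.37²; (x + 16.1)² + (y − 64.5)² = 32.43².
Subtracting pairs of circle equations eliminates x²+y² and gives linear equations (the radical axes):
-108.6 x − 102.6 y = -8334.26
-32.2 x + 129.0 y = 12975.68
Solving the 2×2 system: x ≈ -14.8, y ≈ 96.9 km.

-14.8 km east, 96.9 km north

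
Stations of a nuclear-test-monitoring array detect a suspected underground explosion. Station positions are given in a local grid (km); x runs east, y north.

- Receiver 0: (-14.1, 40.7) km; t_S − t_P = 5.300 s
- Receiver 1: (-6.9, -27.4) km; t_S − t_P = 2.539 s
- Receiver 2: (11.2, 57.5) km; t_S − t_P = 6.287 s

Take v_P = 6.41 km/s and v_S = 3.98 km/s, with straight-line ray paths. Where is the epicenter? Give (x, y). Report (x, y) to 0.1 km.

Distance from S−P lag: d = Δt · v_P v_S / (v_P − v_S) = Δt · (6.41·3.98)/(6.41−3.98) ≈ 10.4987·Δt.
So d_Receiver 0 = 55.64, d_Receiver 1 = 26.66, d_Receiver 2 = 66.01 km.
Circle about each station: (x + 14.1)² + (y − 40.7)² = 55.64²; (x + 6.9)² + (y + 27.4)² = 26.66²; (x − 11.2)² + (y − 57.5)² = 66.01².
Subtracting pairs of circle equations eliminates x²+y² and gives linear equations (the radical axes):
14.4 x − 136.2 y = 1328.12
50.6 x + 33.6 y = 314.88
Solving the 2×2 system: x ≈ 11.9, y ≈ -8.5 km.
Check against Receiver 0 (with the unrounded x, y): √((x + 14.1)²+(y − 40.7)²) = 55.63 ≈ 55.64 km. ✓

11.9 km east, -8.5 km north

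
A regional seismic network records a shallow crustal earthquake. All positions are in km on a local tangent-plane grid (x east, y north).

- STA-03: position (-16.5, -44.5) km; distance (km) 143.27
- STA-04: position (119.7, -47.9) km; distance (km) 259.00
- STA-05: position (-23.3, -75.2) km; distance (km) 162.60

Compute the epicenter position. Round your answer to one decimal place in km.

x ≈ -116.7 km, y ≈ 57.9 km

Circle about each station: (x + 16.5)² + (y + 44.5)² = 143.27²; (x − 119.7)² + (y + 47.9)² = 259.00²; (x + 23.3)² + (y + 75.2)² = 162.60².
Subtracting the STA-03 equation from the STA-04 and STA-05 equations removes the quadratic terms:
272.4 x − 6.8 y = -32184.71
-13.6 x − 61.4 y = -1967.04
Solving the 2×2 system: x ≈ -116.7, y ≈ 57.9 km.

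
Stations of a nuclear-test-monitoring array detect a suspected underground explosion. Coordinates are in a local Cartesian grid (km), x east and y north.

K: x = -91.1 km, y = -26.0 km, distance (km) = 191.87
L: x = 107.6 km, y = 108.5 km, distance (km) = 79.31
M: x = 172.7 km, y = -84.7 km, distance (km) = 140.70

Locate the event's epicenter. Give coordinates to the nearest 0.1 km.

Circle about each station: (x + 91.1)² + (y + 26.0)² = 191.87²; (x − 107.6)² + (y − 108.5)² = 79.31²; (x − 172.7)² + (y + 84.7)² = 140.70².
Subtracting the K equation from the L and M equations removes the quadratic terms:
397.4 x + 269.0 y = 44898.82
527.6 x − 117.4 y = 45041.78
Solving the 2×2 system: x ≈ 92.2, y ≈ 30.7 km.

92.2 km east, 30.7 km north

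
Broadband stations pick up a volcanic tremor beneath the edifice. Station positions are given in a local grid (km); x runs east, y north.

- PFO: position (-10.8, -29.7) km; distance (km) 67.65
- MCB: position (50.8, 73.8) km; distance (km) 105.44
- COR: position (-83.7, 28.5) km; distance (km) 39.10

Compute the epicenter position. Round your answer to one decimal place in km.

Circle about each station: (x + 10.8)² + (y + 29.7)² = 67.65²; (x − 50.8)² + (y − 73.8)² = 105.44²; (x + 83.7)² + (y − 28.5)² = 39.10².
Subtracting the PFO equation from the MCB and COR equations removes the quadratic terms:
123.2 x + 207.0 y = 487.28
-145.8 x + 116.4 y = 9866.92
Solving the 2×2 system: x ≈ -44.6, y ≈ 28.9 km.

(-44.6, 28.9)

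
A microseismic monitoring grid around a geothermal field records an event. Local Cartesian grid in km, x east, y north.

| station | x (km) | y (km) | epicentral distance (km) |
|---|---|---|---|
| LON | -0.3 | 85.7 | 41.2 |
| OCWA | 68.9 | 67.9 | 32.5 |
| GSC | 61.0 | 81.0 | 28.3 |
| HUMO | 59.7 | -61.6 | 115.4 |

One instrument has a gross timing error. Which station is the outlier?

HUMO

Solve using three stations at a time. Using LON, OCWA, GSC (subtract circle equations pairwise → linear system) gives (x, y) ≈ (36.4, 67.0).
Distances from that point to each station vs reported:
  LON: calculated 41.2 vs reported 41.2 → residual 0.0 km
  OCWA: calculated 32.5 vs reported 32.5 → residual 0.0 km
  GSC: calculated 28.3 vs reported 28.3 → residual 0.0 km
  HUMO: calculated 130.7 vs reported 115.4 → residual 15.3 km
LON, OCWA, GSC are mutually consistent (residuals ≈ 0); HUMO is off by 15.3 km.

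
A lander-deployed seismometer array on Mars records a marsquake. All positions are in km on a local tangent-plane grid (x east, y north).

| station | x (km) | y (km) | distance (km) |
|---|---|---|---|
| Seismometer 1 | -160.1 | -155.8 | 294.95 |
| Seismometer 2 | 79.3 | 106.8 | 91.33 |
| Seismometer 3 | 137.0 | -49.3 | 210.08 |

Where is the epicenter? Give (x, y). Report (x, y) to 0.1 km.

Circle about each station: (x + 160.1)² + (y + 155.8)² = 294.95²; (x − 79.3)² + (y − 106.8)² = 91.33²; (x − 137.0)² + (y + 49.3)² = 210.08².
Subtracting pairs of circle equations eliminates x²+y² and gives linear equations (the radical axes):
478.8 x + 525.2 y = 46443.41
594.2 x + 213.0 y = 14155.74
Solving the 2×2 system: x ≈ -11.7, y ≈ 99.1 km.
Check against Seismometer 1 (with the unrounded x, y): √((x + 160.1)²+(y + 155.8)²) = 294.95 ≈ 294.95 km. ✓

-11.7 km east, 99.1 km north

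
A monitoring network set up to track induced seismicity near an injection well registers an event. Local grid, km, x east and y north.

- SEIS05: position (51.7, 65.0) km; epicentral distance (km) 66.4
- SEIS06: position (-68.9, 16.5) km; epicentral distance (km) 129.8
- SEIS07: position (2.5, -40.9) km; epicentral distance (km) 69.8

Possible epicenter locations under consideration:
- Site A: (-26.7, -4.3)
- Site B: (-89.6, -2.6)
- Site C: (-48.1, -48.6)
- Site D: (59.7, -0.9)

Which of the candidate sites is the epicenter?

Site D

For each candidate, compare |candidate − station| to the reported distance:
Site A: residuals SEIS05 38.2, SEIS06 82.8, SEIS07 23.0 → max 82.8 km
Site B: residuals SEIS05 90.2, SEIS06 101.6, SEIS07 29.9 → max 101.6 km
Site C: residuals SEIS05 84.8, SEIS06 61.5, SEIS07 18.6 → max 84.8 km
Site D: residuals SEIS05 0.0, SEIS06 0.0, SEIS07 0.0 → max 0.0 km
Only Site D has all residuals ≈ 0.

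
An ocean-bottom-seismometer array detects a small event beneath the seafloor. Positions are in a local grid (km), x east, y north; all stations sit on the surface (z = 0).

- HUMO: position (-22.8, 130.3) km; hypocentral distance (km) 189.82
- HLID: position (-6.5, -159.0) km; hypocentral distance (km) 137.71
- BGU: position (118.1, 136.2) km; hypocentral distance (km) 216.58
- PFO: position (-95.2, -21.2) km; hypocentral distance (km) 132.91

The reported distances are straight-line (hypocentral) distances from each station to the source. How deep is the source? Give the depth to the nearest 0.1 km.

Each station gives a sphere (x−x_i)² + (y−y_i)² + z² = d_i² (stations at z=0).
Subtracting the HUMO sphere from HLID and BGU: z² cancels, leaving linear equations in x and y:
32.6 x − 578.6 y = 24892.91
281.8 x + 11.8 y = 4124.86
Solving: x ≈ 16.400, y ≈ -42.099 km (keep extra digits for the depth step; rounded: 16.4, -42.1).
Then from the HUMO sphere: z² = 189.82² − (x + 22.8)² − (y − 130.3)² with x = 16.400, y = -42.099, so z ≈ 69.091 ≈ 69.1 km.

depth ≈ 69.1 km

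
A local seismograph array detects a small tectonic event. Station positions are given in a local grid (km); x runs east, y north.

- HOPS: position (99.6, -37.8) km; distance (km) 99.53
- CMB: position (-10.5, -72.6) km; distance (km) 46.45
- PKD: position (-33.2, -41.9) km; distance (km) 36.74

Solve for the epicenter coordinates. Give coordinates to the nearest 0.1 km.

(0.6, -27.5)

Circle about each station: (x − 99.6)² + (y + 37.8)² = 99.53²; (x + 10.5)² + (y + 72.6)² = 46.45²; (x + 33.2)² + (y + 41.9)² = 36.74².
Subtracting the HOPS equation from the CMB and PKD equations removes the quadratic terms:
-220.2 x − 69.6 y = 1780.63
-265.6 x − 8.2 y = 65.24
Solving the 2×2 system: x ≈ 0.6, y ≈ -27.5 km.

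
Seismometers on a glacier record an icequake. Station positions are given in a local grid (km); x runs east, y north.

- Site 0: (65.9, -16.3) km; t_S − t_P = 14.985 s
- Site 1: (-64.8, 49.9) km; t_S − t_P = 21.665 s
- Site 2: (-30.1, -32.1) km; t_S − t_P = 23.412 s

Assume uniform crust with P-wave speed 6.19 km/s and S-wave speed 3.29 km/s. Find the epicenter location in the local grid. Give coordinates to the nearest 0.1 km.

82.6 km east, 87.6 km north

Distance from S−P lag: d = Δt · v_P v_S / (v_P − v_S) = Δt · (6.19·3.29)/(6.19−3.29) ≈ 7.0224·Δt.
So d_Site 0 = 105.23, d_Site 1 = 152.14, d_Site 2 = 164.41 km.
Circle about each station: (x − 65.9)² + (y + 16.3)² = 105.23²; (x + 64.8)² + (y − 49.9)² = 152.14²; (x + 30.1)² + (y + 32.1)² = 164.41².
Subtracting the Site 0 equation from the Site 1 and Site 2 equations removes the quadratic terms:
-261.4 x + 132.4 y = -9992.68
-192.0 x − 31.6 y = -18629.38
Solving the 2×2 system: x ≈ 82.6, y ≈ 87.6 km.
Check against Site 0 (with the unrounded x, y): √((x − 65.9)²+(y + 16.3)²) = 105.25 ≈ 105.23 km. ✓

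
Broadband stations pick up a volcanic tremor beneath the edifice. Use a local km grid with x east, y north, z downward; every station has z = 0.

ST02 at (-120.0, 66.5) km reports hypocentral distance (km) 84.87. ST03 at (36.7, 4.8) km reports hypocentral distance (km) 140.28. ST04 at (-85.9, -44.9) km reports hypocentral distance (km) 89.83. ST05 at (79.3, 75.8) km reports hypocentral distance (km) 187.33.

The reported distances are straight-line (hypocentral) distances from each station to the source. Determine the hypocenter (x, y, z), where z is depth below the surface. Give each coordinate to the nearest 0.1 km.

Each station gives a sphere (x−x_i)² + (y−y_i)² + z² = d_i² (stations at z=0).
Subtracting the ST02 sphere from ST03 and ST04: z² cancels, leaving linear equations in x and y:
313.4 x − 123.4 y = -29927.88
68.2 x − 222.8 y = -10293.94
Solving: x ≈ -87.896, y ≈ 19.297 km (keep extra digits for the depth step; rounded: -87.9, 19.3).
Then from the ST02 sphere: z² = 84.87² − (x + 120.0)² − (y − 66.5)² with x = -87.896, y = 19.297, so z ≈ 62.802 ≈ 62.8 km.

x ≈ -87.9 km, y ≈ 19.3 km, depth ≈ 62.8 km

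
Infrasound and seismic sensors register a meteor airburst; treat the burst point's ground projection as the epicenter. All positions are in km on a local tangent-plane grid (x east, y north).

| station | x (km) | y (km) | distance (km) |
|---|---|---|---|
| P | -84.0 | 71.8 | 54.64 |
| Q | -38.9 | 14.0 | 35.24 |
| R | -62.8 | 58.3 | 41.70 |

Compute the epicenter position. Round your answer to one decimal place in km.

x ≈ -73.9 km, y ≈ 18.1 km

Circle about each station: (x + 84.0)² + (y − 71.8)² = 54.64²; (x + 38.9)² + (y − 14.0)² = 35.24²; (x + 62.8)² + (y − 58.3)² = 41.70².
Subtracting the P equation from the Q and R equations removes the quadratic terms:
90.2 x − 115.6 y = -8758.36
42.4 x − 27.0 y = -3621.87
Solving the 2×2 system: x ≈ -73.9, y ≈ 18.1 km.
Check against P (with the unrounded x, y): √((x + 84.0)²+(y − 71.8)²) = 54.63 ≈ 54.64 km. ✓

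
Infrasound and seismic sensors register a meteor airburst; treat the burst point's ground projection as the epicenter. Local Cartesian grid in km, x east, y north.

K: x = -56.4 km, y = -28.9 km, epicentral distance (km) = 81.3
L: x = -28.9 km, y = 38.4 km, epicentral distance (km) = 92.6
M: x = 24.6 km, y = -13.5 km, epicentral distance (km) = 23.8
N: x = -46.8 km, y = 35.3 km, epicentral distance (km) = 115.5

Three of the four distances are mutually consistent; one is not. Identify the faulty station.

N

Solve using three stations at a time. Using K, L, M (subtract circle equations pairwise → linear system) gives (x, y) ≈ (24.5, -37.3).
Distances from that point to each station vs reported:
  K: calculated 81.3 vs reported 81.3 → residual 0.0 km
  L: calculated 92.6 vs reported 92.6 → residual 0.0 km
  M: calculated 23.8 vs reported 23.8 → residual 0.0 km
  N: calculated 101.7 vs reported 115.5 → residual 13.8 km
K, L, M are mutually consistent (residuals ≈ 0); N is off by 13.8 km.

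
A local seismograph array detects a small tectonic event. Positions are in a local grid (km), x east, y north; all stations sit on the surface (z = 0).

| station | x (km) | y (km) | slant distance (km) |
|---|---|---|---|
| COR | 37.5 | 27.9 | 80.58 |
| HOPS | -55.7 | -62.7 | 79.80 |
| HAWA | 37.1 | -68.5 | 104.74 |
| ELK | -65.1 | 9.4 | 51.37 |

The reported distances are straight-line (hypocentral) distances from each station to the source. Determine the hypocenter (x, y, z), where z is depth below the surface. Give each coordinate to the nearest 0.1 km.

Each station gives a sphere (x−x_i)² + (y−y_i)² + z² = d_i² (stations at z=0).
Subtracting the COR sphere from HOPS and HAWA: z² cancels, leaving linear equations in x and y:
-186.4 x − 181.2 y = 4974.22
-0.8 x − 192.8 y = -593.33
Solving: x ≈ -29.797, y ≈ 3.201 km (keep extra digits for the depth step; rounded: -29.8, 3.2).
Then from the COR sphere: z² = 80.58² − (x − 37.5)² − (y − 27.9)² with x = -29.797, y = 3.201, so z ≈ 36.800 ≈ 36.8 km.

(-29.8, 3.2, 36.8)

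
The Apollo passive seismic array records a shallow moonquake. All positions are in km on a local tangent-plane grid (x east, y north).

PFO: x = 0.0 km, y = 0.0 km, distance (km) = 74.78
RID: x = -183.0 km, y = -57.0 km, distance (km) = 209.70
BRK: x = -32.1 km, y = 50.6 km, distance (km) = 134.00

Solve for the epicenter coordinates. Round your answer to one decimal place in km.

Circle about each station: x² + y² = 74.78²; (x + 183.0)² + (y + 57.0)² = 209.70²; (x + 32.1)² + (y − 50.6)² = 134.00².
Subtracting pairs of circle equations eliminates x²+y² and gives linear equations (the radical axes):
-366.0 x − 114.0 y = -1644.04
-64.2 x + 101.2 y = -8773.18
Solving the 2×2 system: x ≈ 26.3, y ≈ -70.0 km.

(26.3, -70.0)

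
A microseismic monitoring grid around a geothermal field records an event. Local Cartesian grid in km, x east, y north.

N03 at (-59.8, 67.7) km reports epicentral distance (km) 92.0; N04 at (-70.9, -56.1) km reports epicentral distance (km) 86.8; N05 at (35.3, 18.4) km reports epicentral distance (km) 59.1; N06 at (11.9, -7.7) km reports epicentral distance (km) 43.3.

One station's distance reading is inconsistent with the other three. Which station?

Solve using three stations at a time. Using N04, N05, N06 (subtract circle equations pairwise → linear system) gives (x, y) ≈ (-23.8, 16.9).
Distances from that point to each station vs reported:
  N03: calculated 62.2 vs reported 92.0 → residual 29.8 km
  N04: calculated 86.8 vs reported 86.8 → residual 0.0 km
  N05: calculated 59.2 vs reported 59.1 → residual 0.1 km
  N06: calculated 43.4 vs reported 43.3 → residual 0.1 km
N04, N05, N06 are mutually consistent (residuals ≈ 0); N03 is off by 29.8 km.

N03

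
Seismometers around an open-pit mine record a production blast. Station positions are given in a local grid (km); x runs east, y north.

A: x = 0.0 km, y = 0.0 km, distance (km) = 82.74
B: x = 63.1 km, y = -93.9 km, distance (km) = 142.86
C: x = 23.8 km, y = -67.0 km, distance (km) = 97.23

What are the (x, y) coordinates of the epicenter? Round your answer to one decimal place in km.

x ≈ -70.5 km, y ≈ -43.3 km

Circle about each station: x² + y² = 82.74²; (x − 63.1)² + (y + 93.9)² = 142.86²; (x − 23.8)² + (y + 67.0)² = 97.23².
Subtracting the A equation from the B and C equations removes the quadratic terms:
126.2 x − 187.8 y = -764.25
47.6 x − 134.0 y = 2447.67
Solving the 2×2 system: x ≈ -70.5, y ≈ -43.3 km.
Check against A (with the unrounded x, y): √(x²+y²) = 82.75 ≈ 82.74 km. ✓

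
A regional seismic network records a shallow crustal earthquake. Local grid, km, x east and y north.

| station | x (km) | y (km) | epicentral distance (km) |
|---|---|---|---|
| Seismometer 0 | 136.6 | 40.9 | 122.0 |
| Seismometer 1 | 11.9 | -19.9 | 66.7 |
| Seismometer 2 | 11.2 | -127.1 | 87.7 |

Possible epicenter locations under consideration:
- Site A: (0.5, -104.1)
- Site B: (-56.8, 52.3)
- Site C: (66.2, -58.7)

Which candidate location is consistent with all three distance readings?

For each candidate, compare |candidate − station| to the reported distance:
Site A: residuals Seismometer 0 76.9, Seismometer 1 18.3, Seismometer 2 62.3 → max 76.9 km
Site B: residuals Seismometer 0 71.7, Seismometer 1 33.0, Seismometer 2 104.2 → max 104.2 km
Site C: residuals Seismometer 0 0.0, Seismometer 1 0.0, Seismometer 2 0.1 → max 0.1 km
Only Site C has all residuals ≈ 0.

Site C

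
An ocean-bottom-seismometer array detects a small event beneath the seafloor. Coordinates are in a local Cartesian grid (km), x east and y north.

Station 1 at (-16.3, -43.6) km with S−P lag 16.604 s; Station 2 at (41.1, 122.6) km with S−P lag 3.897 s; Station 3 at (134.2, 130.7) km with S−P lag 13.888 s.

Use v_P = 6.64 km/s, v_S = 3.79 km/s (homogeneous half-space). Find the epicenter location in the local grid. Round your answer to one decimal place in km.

(15.6, 99.5)

Distance from S−P lag: d = Δt · v_P v_S / (v_P − v_S) = Δt · (6.64·3.79)/(6.64−3.79) ≈ 8.8300·Δt.
So d_Station 1 = 146.61, d_Station 2 = 34.41, d_Station 3 = 122.63 km.
Circle about each station: (x + 16.3)² + (y + 43.6)² = 146.61²; (x − 41.1)² + (y − 122.6)² = 34.41²; (x − 134.2)² + (y − 130.7)² = 122.63².
Subtracting the Station 1 equation from the Station 2 and Station 3 equations removes the quadratic terms:
114.8 x + 332.4 y = 34863.76
301.0 x + 348.6 y = 39381.86
Solving the 2×2 system: x ≈ 15.6, y ≈ 99.5 km.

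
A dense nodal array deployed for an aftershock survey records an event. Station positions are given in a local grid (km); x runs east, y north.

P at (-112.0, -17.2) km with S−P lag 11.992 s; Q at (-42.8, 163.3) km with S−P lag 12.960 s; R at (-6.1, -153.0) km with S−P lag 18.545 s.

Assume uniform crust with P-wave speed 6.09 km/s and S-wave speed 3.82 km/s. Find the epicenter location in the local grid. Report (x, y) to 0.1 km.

-1.7 km east, 37.0 km north

Distance from S−P lag: d = Δt · v_P v_S / (v_P − v_S) = Δt · (6.09·3.82)/(6.09−3.82) ≈ 10.2484·Δt.
So d_P = 122.90, d_Q = 132.82, d_R = 190.06 km.
Circle about each station: (x + 112.0)² + (y + 17.2)² = 122.90²; (x + 42.8)² + (y − 163.3)² = 132.82²; (x + 6.1)² + (y + 153.0)² = 190.06².
Subtracting pairs of circle equations eliminates x²+y² and gives linear equations (the radical axes):
138.4 x + 361.0 y = 13122.15
211.8 x − 271.6 y = -10412.02
Solving the 2×2 system: x ≈ -1.7, y ≈ 37.0 km.
Check against P (with the unrounded x, y): √((x + 112.0)²+(y + 17.2)²) = 122.89 ≈ 122.90 km. ✓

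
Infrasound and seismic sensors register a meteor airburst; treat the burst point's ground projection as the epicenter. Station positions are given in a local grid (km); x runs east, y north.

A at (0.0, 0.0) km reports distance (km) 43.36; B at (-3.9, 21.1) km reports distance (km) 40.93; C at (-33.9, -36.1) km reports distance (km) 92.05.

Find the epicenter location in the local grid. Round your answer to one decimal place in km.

Circle about each station: x² + y² = 43.36²; (x + 3.9)² + (y − 21.1)² = 40.93²; (x + 33.9)² + (y + 36.1)² = 92.05².
Subtracting pairs of circle equations eliminates x²+y² and gives linear equations (the radical axes):
-7.8 x + 42.2 y = 665.24
-67.8 x − 72.2 y = -4140.69
Solving the 2×2 system: x ≈ 37.0, y ≈ 22.6 km.
Check against A (with the unrounded x, y): √(x²+y²) = 43.36 ≈ 43.36 km. ✓

37.0 km east, 22.6 km north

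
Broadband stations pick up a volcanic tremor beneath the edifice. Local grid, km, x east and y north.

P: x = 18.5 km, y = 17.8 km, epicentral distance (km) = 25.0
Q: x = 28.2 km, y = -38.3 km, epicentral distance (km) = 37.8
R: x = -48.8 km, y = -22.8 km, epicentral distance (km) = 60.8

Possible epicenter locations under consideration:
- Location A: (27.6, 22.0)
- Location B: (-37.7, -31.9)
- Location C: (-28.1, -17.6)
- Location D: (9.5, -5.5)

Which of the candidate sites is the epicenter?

For each candidate, compare |candidate − station| to the reported distance:
Location A: residuals P 15.0, Q 22.5, R 27.8 → max 27.8 km
Location B: residuals P 50.0, Q 28.4, R 46.4 → max 50.0 km
Location C: residuals P 33.5, Q 22.2, R 39.5 → max 39.5 km
Location D: residuals P 0.0, Q 0.0, R 0.0 → max 0.0 km
Only Location D has all residuals ≈ 0.

Location D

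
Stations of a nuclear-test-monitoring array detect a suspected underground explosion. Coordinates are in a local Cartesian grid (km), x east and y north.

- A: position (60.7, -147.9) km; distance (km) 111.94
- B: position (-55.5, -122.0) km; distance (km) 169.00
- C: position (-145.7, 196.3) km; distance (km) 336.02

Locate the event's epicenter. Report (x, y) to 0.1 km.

x ≈ 92.6 km, y ≈ -40.6 km

Circle about each station: (x − 60.7)² + (y + 147.9)² = 111.94²; (x + 55.5)² + (y + 122.0)² = 169.00²; (x + 145.7)² + (y − 196.3)² = 336.02².
Subtracting the A equation from the B and C equations removes the quadratic terms:
-232.4 x + 51.8 y = -23625.09
-412.8 x + 688.4 y = -66175.60
Solving the 2×2 system: x ≈ 92.6, y ≈ -40.6 km.
Check against A (with the unrounded x, y): √((x − 60.7)²+(y + 147.9)²) = 111.95 ≈ 111.94 km. ✓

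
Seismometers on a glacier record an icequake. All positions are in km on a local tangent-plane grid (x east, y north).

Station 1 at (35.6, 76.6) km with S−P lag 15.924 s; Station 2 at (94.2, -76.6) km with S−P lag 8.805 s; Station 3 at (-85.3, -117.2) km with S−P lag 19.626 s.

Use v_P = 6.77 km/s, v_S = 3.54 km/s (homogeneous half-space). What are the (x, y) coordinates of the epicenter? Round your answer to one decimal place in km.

(39.1, -41.5)

Distance from S−P lag: d = Δt · v_P v_S / (v_P − v_S) = Δt · (6.77·3.54)/(6.77−3.54) ≈ 7.4198·Δt.
So d_Station 1 = 118.15, d_Station 2 = 65.33, d_Station 3 = 145.62 km.
Circle about each station: (x − 35.6)² + (y − 76.6)² = 118.15²; (x − 94.2)² + (y + 76.6)² = 65.33²; (x + 85.3)² + (y + 117.2)² = 145.62².
Subtracting the Station 1 equation from the Station 2 and Station 3 equations removes the quadratic terms:
117.2 x − 306.4 y = 17297.69
-241.8 x − 387.6 y = 6631.25
Solving the 2×2 system: x ≈ 39.1, y ≈ -41.5 km.
Check against Station 1 (with the unrounded x, y): √((x − 35.6)²+(y − 76.6)²) = 118.15 ≈ 118.15 km. ✓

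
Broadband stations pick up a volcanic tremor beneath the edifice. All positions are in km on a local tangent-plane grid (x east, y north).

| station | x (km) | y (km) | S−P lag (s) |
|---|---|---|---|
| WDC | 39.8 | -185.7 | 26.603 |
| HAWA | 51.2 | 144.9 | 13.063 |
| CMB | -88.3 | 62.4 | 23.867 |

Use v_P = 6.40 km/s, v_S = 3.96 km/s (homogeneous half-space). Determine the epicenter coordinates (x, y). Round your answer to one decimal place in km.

x ≈ 159.6 km, y ≈ 63.3 km

Distance from S−P lag: d = Δt · v_P v_S / (v_P − v_S) = Δt · (6.40·3.96)/(6.40−3.96) ≈ 10.3869·Δt.
So d_WDC = 276.32, d_HAWA = 135.68, d_CMB = 247.90 km.
Circle about each station: (x − 39.8)² + (y + 185.7)² = 276.32²; (x − 51.2)² + (y − 144.9)² = 135.68²; (x + 88.3)² + (y − 62.4)² = 247.90².
Subtracting the WDC equation from the HAWA and CMB equations removes the quadratic terms:
22.8 x + 661.2 y = 45492.60
-256.2 x + 496.2 y = -9479.55
Solving the 2×2 system: x ≈ 159.6, y ≈ 63.3 km.
Check against WDC (with the unrounded x, y): √((x − 39.8)²+(y + 185.7)²) = 276.32 ≈ 276.32 km. ✓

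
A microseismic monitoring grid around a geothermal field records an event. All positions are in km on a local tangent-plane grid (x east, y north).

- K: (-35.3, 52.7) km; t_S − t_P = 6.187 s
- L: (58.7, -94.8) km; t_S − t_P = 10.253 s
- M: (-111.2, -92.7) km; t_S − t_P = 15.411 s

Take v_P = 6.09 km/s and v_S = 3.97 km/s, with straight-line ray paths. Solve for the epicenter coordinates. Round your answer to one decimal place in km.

Distance from S−P lag: d = Δt · v_P v_S / (v_P − v_S) = Δt · (6.09·3.97)/(6.09−3.97) ≈ 11.4044·Δt.
So d_K = 70.56, d_L = 116.93, d_M = 175.75 km.
Circle about each station: (x + 35.3)² + (y − 52.7)² = 70.56²; (x − 58.7)² + (y + 94.8)² = 116.93²; (x + 111.2)² + (y + 92.7)² = 175.75².
Subtracting pairs of circle equations eliminates x²+y² and gives linear equations (the radical axes):
188.0 x − 295.0 y = -284.56
-151.8 x − 290.8 y = -8974.00
Solving the 2×2 system: x ≈ 25.8, y ≈ 17.4 km.
Check against K (with the unrounded x, y): √((x + 35.3)²+(y − 52.7)²) = 70.55 ≈ 70.56 km. ✓

25.8 km east, 17.4 km north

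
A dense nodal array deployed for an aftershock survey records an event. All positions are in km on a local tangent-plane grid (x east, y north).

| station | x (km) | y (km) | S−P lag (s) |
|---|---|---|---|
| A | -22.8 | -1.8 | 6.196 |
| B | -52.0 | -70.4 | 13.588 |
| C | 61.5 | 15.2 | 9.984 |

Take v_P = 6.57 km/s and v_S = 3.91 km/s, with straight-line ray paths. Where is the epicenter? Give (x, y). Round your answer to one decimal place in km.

-24.9 km east, 58.0 km north

Distance from S−P lag: d = Δt · v_P v_S / (v_P − v_S) = Δt · (6.57·3.91)/(6.57−3.91) ≈ 9.6574·Δt.
So d_A = 59.84, d_B = 131.22, d_C = 96.42 km.
Circle about each station: (x + 22.8)² + (y + 1.8)² = 59.84²; (x + 52.0)² + (y + 70.4)² = 131.22²; (x − 61.5)² + (y − 15.2)² = 96.42².
Subtracting the A equation from the B and C equations removes the quadratic terms:
-58.4 x − 137.2 y = -6500.78
168.6 x + 34.0 y = -2225.78
Solving the 2×2 system: x ≈ -24.9, y ≈ 58.0 km.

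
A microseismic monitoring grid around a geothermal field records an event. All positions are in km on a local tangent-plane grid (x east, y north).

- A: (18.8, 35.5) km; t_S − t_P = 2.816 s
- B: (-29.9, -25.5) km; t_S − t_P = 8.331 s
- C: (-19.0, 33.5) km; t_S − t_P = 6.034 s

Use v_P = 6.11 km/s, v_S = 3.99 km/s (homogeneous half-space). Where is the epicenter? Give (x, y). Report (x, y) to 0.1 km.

(50.1, 27.2)

Distance from S−P lag: d = Δt · v_P v_S / (v_P − v_S) = Δt · (6.11·3.99)/(6.11−3.99) ≈ 11.4995·Δt.
So d_A = 32.38, d_B = 95.80, d_C = 69.39 km.
Circle about each station: (x − 18.8)² + (y − 35.5)² = 32.38²; (x + 29.9)² + (y + 25.5)² = 95.80²; (x + 19.0)² + (y − 33.5)² = 69.39².
Subtracting pairs of circle equations eliminates x²+y² and gives linear equations (the radical axes):
-97.4 x − 122.0 y = -8198.61
-75.6 x − 4.0 y = -3896.95
Solving the 2×2 system: x ≈ 50.1, y ≈ 27.2 km.
Check against A (with the unrounded x, y): √((x − 18.8)²+(y − 35.5)²) = 32.39 ≈ 32.38 km. ✓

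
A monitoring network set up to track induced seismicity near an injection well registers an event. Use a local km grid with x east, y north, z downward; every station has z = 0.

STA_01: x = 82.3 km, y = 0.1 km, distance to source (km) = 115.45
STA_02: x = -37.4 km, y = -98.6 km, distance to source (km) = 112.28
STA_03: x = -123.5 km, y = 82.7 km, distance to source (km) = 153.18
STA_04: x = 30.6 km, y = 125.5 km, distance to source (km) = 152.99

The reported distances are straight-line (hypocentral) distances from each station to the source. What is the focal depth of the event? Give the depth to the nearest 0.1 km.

depth ≈ 61.1 km

Each station gives a sphere (x−x_i)² + (y−y_i)² + z² = d_i² (stations at z=0).
Subtracting the STA_01 sphere from STA_02 and STA_03: z² cancels, leaving linear equations in x and y:
-239.4 x − 197.4 y = 5069.32
-411.6 x + 165.2 y = 5182.83
Solving: x ≈ -15.402, y ≈ -7.001 km (keep extra digits for the depth step; rounded: -15.4, -7.0).
Then from the STA_01 sphere: z² = 115.45² − (x − 82.3)² − (y − 0.1)² with x = -15.402, y = -7.001, so z ≈ 61.095 ≈ 61.1 km.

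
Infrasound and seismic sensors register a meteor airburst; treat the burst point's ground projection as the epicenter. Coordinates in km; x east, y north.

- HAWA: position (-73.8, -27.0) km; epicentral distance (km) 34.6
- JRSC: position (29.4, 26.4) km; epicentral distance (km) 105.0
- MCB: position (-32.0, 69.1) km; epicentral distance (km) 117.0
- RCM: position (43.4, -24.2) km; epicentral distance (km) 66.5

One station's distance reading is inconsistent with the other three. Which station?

RCM

Solve using three stations at a time. Using HAWA, JRSC, MCB (subtract circle equations pairwise → linear system) gives (x, y) ≈ (-45.6, -47.1).
Distances from that point to each station vs reported:
  HAWA: calculated 34.7 vs reported 34.6 → residual 0.1 km
  JRSC: calculated 105.0 vs reported 105.0 → residual 0.0 km
  MCB: calculated 117.0 vs reported 117.0 → residual 0.0 km
  RCM: calculated 91.9 vs reported 66.5 → residual 25.4 km
HAWA, JRSC, MCB are mutually consistent (residuals ≈ 0); RCM is off by 25.4 km.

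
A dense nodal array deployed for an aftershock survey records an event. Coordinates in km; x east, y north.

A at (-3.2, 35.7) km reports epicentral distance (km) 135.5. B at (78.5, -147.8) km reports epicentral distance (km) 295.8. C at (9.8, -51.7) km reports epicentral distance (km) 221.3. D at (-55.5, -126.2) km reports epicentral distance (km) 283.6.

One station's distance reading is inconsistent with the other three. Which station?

B

Solve using three stations at a time. Using A, C, D (subtract circle equations pairwise → linear system) gives (x, y) ≈ (-62.9, 157.3).
Distances from that point to each station vs reported:
  A: calculated 135.5 vs reported 135.5 → residual 0.0 km
  B: calculated 336.3 vs reported 295.8 → residual 40.5 km
  C: calculated 221.3 vs reported 221.3 → residual 0.0 km
  D: calculated 283.6 vs reported 283.6 → residual 0.0 km
A, C, D are mutually consistent (residuals ≈ 0); B is off by 40.5 km.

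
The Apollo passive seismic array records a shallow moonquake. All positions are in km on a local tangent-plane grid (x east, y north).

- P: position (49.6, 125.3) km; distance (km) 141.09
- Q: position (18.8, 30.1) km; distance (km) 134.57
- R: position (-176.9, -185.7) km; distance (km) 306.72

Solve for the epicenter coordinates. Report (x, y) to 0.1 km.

(-90.5, 108.6)

Circle about each station: (x − 49.6)² + (y − 125.3)² = 141.09²; (x − 18.8)² + (y − 30.1)² = 134.57²; (x + 176.9)² + (y + 185.7)² = 306.72².
Subtracting pairs of circle equations eliminates x²+y² and gives linear equations (the radical axes):
-61.6 x − 190.4 y = -15103.50
-453.0 x − 622.0 y = -26552.92
Solving the 2×2 system: x ≈ -90.5, y ≈ 108.6 km.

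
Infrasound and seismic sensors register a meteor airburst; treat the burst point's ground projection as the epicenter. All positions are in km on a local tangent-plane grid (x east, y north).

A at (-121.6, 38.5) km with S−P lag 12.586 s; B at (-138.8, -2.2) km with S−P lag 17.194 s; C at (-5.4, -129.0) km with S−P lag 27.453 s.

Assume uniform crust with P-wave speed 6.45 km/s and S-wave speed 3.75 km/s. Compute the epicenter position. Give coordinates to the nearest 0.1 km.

Distance from S−P lag: d = Δt · v_P v_S / (v_P − v_S) = Δt · (6.45·3.75)/(6.45−3.75) ≈ 8.9583·Δt.
So d_A = 112.75, d_B = 154.03, d_C = 245.93 km.
Circle about each station: (x + 121.6)² + (y − 38.5)² = 112.75²; (x + 138.8)² + (y + 2.2)² = 154.03²; (x + 5.4)² + (y + 129.0)² = 245.93².
Subtracting the A equation from the B and C equations removes the quadratic terms:
-34.4 x − 81.4 y = -8011.21
232.4 x − 335.0 y = -47367.65
Solving the 2×2 system: x ≈ -38.5, y ≈ 114.7 km.

-38.5 km east, 114.7 km north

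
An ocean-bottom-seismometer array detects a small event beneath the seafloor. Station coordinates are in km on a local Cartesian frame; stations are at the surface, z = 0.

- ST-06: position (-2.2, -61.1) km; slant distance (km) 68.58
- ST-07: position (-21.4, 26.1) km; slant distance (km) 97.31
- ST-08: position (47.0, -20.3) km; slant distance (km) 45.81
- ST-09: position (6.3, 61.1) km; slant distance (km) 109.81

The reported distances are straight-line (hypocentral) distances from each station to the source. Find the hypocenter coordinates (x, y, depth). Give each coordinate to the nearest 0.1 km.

Each station gives a sphere (x−x_i)² + (y−y_i)² + z² = d_i² (stations at z=0).
Subtracting the ST-06 sphere from ST-07 and ST-08: z² cancels, leaving linear equations in x and y:
-38.4 x + 174.4 y = -7364.90
98.4 x + 81.6 y = 1487.70
Solving: x ≈ 42.397, y ≈ -32.895 km (keep extra digits for the depth step; rounded: 42.4, -32.9).
Then from the ST-06 sphere: z² = 68.58² − (x + 2.2)² − (y + 61.1)² with x = 42.397, y = -32.895, so z ≈ 43.804 ≈ 43.8 km.

(42.4, -32.9, 43.8)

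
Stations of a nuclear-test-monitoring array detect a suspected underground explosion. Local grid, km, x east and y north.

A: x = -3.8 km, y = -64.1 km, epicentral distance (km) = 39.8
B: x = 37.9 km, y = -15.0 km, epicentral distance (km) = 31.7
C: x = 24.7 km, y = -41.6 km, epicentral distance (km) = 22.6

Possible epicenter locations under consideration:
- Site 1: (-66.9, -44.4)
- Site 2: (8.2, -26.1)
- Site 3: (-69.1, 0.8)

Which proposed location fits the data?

For each candidate, compare |candidate − station| to the reported distance:
Site 1: residuals A 26.3, B 77.1, C 69.0 → max 77.1 km
Site 2: residuals A 0.0, B 0.0, C 0.0 → max 0.0 km
Site 3: residuals A 52.3, B 76.5, C 80.3 → max 80.3 km
Only Site 2 has all residuals ≈ 0.

Site 2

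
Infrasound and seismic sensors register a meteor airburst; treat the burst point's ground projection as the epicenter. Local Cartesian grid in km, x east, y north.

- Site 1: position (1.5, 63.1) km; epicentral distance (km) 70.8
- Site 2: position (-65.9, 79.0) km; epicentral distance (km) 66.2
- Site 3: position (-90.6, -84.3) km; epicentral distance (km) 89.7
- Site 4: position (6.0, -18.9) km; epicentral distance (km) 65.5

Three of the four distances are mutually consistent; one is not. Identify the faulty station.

Site 3

Solve using three stations at a time. Using Site 1, Site 2, Site 4 (subtract circle equations pairwise → linear system) gives (x, y) ≈ (-50.2, 14.7).
Distances from that point to each station vs reported:
  Site 1: calculated 70.8 vs reported 70.8 → residual 0.0 km
  Site 2: calculated 66.2 vs reported 66.2 → residual 0.0 km
  Site 3: calculated 107.0 vs reported 89.7 → residual 17.3 km
  Site 4: calculated 65.5 vs reported 65.5 → residual 0.0 km
Site 1, Site 2, Site 4 are mutually consistent (residuals ≈ 0); Site 3 is off by 17.3 km.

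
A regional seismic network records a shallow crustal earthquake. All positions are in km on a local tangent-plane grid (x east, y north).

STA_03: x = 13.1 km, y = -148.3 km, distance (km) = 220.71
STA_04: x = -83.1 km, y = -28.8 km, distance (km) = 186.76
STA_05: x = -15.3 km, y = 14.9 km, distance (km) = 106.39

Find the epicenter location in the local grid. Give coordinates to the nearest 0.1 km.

Circle about each station: (x − 13.1)² + (y + 148.3)² = 220.71²; (x + 83.1)² + (y + 28.8)² = 186.76²; (x + 15.3)² + (y − 14.9)² = 106.39².
Subtracting pairs of circle equations eliminates x²+y² and gives linear equations (the radical axes):
-192.4 x + 239.0 y = -595.84
-56.8 x + 326.4 y = 15685.67
Solving the 2×2 system: x ≈ 80.1, y ≈ 62.0 km.

80.1 km east, 62.0 km north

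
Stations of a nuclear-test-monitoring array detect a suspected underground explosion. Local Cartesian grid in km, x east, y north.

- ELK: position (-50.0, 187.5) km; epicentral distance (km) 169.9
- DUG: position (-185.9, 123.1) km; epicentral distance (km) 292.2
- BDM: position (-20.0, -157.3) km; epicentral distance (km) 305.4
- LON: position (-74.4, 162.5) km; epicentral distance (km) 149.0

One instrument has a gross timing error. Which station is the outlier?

LON

Solve using three stations at a time. Using ELK, DUG, BDM (subtract circle equations pairwise → linear system) gives (x, y) ≈ (106.3, 120.8).
Distances from that point to each station vs reported:
  ELK: calculated 170.0 vs reported 169.9 → residual 0.1 km
  DUG: calculated 292.2 vs reported 292.2 → residual 0.0 km
  BDM: calculated 305.4 vs reported 305.4 → residual 0.0 km
  LON: calculated 185.5 vs reported 149.0 → residual 36.5 km
ELK, DUG, BDM are mutually consistent (residuals ≈ 0); LON is off by 36.5 km.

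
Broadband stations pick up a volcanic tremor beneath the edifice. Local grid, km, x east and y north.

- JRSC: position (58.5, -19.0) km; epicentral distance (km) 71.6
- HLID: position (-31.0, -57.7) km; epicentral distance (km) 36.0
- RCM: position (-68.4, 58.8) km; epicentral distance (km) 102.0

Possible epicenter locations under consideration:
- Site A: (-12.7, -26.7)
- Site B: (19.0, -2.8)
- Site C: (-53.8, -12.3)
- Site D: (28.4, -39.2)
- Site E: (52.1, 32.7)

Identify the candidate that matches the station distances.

Site A

For each candidate, compare |candidate − station| to the reported distance:
Site A: residuals JRSC 0.0, HLID 0.0, RCM 0.0 → max 0.0 km
Site B: residuals JRSC 28.9, HLID 38.3, RCM 4.9 → max 38.3 km
Site C: residuals JRSC 40.9, HLID 14.8, RCM 29.4 → max 40.9 km
Site D: residuals JRSC 35.4, HLID 26.2, RCM 35.7 → max 35.7 km
Site E: residuals JRSC 19.5, HLID 86.8, RCM 21.3 → max 86.8 km
Only Site A has all residuals ≈ 0.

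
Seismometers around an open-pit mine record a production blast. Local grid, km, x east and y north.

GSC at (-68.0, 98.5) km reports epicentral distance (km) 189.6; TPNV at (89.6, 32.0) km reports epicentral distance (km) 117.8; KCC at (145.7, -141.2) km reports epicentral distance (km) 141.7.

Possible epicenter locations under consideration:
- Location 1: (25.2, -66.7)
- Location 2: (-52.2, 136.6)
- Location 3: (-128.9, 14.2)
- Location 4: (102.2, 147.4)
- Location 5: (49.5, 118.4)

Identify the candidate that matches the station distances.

For each candidate, compare |candidate − station| to the reported distance:
Location 1: residuals GSC 0.1, TPNV 0.1, KCC 0.0 → max 0.1 km
Location 2: residuals GSC 148.4, TPNV 58.4, KCC 199.4 → max 199.4 km
Location 3: residuals GSC 85.6, TPNV 101.4, KCC 173.8 → max 173.8 km
Location 4: residuals GSC 12.5, TPNV 1.7, KCC 150.2 → max 150.2 km
Location 5: residuals GSC 70.4, TPNV 22.5, KCC 135.2 → max 135.2 km
Only Location 1 has all residuals ≈ 0.

Location 1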